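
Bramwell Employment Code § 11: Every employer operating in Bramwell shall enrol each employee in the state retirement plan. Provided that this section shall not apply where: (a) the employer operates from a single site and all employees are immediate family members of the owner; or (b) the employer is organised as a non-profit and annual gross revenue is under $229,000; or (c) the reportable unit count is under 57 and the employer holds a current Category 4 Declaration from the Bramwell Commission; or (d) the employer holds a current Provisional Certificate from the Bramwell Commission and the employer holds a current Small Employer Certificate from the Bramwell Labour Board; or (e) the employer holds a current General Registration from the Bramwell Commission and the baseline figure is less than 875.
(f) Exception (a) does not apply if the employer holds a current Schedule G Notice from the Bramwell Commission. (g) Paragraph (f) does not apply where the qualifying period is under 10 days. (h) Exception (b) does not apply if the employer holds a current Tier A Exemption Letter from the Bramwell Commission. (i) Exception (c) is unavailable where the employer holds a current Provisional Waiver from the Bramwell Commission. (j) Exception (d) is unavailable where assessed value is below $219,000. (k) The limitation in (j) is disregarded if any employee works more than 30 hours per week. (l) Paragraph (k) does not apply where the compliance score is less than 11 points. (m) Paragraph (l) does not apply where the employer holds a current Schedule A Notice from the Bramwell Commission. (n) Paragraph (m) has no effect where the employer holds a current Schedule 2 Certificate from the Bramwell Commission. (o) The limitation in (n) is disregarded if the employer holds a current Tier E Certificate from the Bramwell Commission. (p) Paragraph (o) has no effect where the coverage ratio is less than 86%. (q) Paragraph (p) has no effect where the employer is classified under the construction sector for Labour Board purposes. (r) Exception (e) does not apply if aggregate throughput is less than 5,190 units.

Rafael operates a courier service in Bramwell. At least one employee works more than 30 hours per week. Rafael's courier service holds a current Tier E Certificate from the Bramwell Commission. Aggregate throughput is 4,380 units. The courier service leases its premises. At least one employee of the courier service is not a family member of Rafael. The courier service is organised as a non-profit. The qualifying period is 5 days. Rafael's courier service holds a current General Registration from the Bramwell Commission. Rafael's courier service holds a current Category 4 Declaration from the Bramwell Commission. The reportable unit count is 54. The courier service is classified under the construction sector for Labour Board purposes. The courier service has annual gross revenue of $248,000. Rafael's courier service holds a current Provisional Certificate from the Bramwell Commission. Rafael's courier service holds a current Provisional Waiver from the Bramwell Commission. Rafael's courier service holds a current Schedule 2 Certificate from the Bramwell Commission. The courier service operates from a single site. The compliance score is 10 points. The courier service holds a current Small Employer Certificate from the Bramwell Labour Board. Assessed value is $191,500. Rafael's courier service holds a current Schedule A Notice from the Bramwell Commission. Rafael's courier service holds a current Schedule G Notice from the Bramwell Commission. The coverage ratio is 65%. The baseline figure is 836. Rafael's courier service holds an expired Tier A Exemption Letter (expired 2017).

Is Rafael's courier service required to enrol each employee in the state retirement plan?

Exception (a) fails — at least one employee is not a family member.
Exception (b) requires that annual gross revenue is under $229,000; but annual gross revenue is $248,000, not under $229,000, so (b) is unavailable.
Exception (c) is satisfied on its face — the reportable unit count is 54, under the 57 limit; a current Category 4 Declaration is held. But applying paragraph (i): (i) operates — a current Provisional Waiver is held. Exception (c) does not apply.
Exception (d)'s conditions are all satisfied: a current Provisional Certificate is held; a current Small Employer Certificate is held. As to paragraphs (j)–(q): (j) applies (assessed value is $191,500, below the $219,000 limit), but is itself disapplied by (k): (k) is triggered — at least one employee exceeds 30 hours/week. (l) would limit (k) — the compliance score is 10 points, less than the 11 points limit — but (m) sets (l) aside: (m) operates against (l): a current Schedule A Notice is held. (n) is engaged (a current Schedule 2 Certificate is held), but is itself disapplied by (o): (o) operates against (n): a current Tier E Certificate is held. (p) is engaged (the coverage ratio is 65%, less than the 86% limit), but yields to (q): (q) operates against (p): the courier service is classified under the construction sector. Exception (d) stands.
Exception (e) is satisfied on its face — a current General Registration is held; the baseline figure is 836, less than the 875 limit. But applying paragraph (r): (r) applies — aggregate throughput is 4,380 units, less than the 5,190 units limit. (e) is therefore removed.

No — exception (d) applies; Rafael's courier service is not required to enrol each employee in the state retirement plan.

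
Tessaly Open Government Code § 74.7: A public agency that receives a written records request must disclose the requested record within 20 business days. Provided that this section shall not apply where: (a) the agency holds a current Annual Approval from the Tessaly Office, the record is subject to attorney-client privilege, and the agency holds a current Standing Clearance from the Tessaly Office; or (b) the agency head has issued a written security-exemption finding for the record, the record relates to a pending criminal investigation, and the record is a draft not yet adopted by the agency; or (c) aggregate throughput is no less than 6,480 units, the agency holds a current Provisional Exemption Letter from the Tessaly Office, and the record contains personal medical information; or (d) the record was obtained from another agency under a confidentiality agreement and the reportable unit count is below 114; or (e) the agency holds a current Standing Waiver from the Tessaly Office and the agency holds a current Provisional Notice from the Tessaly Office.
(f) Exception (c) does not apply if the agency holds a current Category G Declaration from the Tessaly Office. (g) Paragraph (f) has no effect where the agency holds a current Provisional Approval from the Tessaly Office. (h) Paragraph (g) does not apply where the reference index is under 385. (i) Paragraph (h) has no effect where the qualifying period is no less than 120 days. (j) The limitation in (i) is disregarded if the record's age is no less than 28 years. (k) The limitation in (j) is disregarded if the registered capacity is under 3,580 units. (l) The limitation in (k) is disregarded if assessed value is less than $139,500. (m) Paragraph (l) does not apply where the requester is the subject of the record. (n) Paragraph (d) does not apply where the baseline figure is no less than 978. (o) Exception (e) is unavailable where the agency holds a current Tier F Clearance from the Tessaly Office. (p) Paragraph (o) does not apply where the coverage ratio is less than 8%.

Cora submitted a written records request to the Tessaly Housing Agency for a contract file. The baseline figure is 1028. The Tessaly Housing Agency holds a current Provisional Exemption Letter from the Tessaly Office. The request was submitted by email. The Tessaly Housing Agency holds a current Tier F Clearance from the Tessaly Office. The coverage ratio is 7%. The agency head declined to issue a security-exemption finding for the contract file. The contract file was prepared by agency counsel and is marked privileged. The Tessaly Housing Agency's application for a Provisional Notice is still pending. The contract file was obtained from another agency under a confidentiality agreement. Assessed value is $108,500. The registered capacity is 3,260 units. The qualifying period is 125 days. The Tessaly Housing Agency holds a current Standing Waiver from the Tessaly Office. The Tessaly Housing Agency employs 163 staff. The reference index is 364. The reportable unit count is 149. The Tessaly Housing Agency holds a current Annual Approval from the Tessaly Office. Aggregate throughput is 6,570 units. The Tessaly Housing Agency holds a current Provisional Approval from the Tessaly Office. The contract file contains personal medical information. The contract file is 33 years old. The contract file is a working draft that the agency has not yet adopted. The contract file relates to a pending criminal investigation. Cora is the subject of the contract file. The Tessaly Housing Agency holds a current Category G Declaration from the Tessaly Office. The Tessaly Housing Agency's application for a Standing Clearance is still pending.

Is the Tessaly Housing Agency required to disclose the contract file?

Exception (a) does not apply: there is no Standing Clearance in force.
Exception (b) requires that the agency head has issued a written security-exemption finding for the record; but the agency head declined to issue a security-exemption finding, so (b) is unavailable.
Exception (c)'s conditions are all satisfied: aggregate throughput is 6,570 units, meeting the 6,480 units threshold; a current Provisional Exemption Letter is held; the contract file contains personal medical information. As to paragraphs (f)–(m): (f) operates (a current Category G Declaration is held), but is set aside by (g): (g) operates against (f): a current Provisional Approval is held. (h) operates (the reference index is 364, under the 385 limit), but is set aside by (i): (i) applies — the qualifying period is 125 days, meeting the 120 days threshold. (j) would limit (i) — the record's age is 33 years, meeting the 28 years threshold — but (k) sets (j) aside: (k) operates against (j): the registered capacity is 3,260 units, under the 3,580 units limit. (l) would limit (k) — assessed value is $108,500, less than the $139,500 limit — but (m) sets (l) aside: (m) operates against (l): Cora is the subject of the contract file. (c) remains available.
Exception (d) fails — the reportable unit count is 149, not below 114.
Exception (e) requires that the agency holds a current Provisional Notice from the Tessaly Office; but the Provisional Notice is not current, so (e) is unavailable.

No — exception (c) applies; the Tessaly Housing Agency is not required to disclose the contract file.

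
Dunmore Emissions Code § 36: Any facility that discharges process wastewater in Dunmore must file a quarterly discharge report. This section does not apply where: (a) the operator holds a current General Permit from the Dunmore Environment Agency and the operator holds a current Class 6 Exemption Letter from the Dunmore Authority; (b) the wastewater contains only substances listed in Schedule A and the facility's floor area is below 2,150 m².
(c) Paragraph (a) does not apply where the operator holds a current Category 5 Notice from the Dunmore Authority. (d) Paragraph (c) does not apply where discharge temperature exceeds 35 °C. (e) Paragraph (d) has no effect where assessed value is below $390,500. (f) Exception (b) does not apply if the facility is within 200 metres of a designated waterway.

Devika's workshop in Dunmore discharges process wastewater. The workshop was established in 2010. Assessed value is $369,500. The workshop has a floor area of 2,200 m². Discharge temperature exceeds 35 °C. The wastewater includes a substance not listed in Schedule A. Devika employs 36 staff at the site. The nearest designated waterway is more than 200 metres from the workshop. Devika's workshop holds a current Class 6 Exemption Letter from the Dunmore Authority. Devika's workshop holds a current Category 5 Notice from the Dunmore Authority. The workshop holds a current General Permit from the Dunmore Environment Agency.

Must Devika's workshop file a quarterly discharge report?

Yes — Devika's workshop must file a quarterly discharge report.

Exception (a)'s conditions are all satisfied: a current General Permit is held; a current Class 6 Exemption Letter is held. But applying paragraphs (c)–(e): (c) applies — a current Category 5 Notice is held. (d) is triggered (discharge temperature exceeds 35 °C), but is overridden by (e): (e) operates — assessed value is $369,500, below the $390,500 limit. (a) is therefore removed.
Exception (b) fails — the wastewater includes a non-Schedule-A substance.
None of the exceptions is available; § 36 applies in full.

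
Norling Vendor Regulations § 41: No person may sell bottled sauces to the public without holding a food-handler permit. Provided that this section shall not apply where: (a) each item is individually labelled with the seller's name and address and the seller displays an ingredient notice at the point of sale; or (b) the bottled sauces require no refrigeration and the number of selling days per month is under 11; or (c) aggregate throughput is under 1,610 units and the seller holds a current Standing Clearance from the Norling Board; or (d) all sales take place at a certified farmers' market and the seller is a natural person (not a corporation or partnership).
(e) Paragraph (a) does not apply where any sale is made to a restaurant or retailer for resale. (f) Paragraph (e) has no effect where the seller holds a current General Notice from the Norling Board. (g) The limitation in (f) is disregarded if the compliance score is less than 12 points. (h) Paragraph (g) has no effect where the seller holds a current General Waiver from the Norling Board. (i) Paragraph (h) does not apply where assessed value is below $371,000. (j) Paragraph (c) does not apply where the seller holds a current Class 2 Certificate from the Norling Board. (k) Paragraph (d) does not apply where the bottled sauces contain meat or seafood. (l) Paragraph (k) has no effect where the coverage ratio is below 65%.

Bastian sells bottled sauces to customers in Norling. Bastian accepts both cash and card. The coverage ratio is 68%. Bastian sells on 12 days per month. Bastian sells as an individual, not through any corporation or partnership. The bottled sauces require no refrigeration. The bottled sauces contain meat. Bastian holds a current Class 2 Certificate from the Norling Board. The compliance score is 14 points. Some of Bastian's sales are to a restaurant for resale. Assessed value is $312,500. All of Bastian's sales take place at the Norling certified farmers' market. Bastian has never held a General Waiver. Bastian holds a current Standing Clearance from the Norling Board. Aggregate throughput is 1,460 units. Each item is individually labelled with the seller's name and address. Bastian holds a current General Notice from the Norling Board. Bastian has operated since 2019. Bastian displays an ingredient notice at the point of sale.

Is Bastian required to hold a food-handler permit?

All of (a)'s requirements are met (items are individually labelled; an ingredient notice is displayed). As to paragraphs (e)–(i): (e) is engaged (some sales are to a restaurant for resale), but is itself disapplied by (f): (f) operates against (e): a current General Notice is held. (g) is not triggered (the compliance score is 14 points, not less than 12 points), so (f) stands. Exception (a) stands.
Exception (b) does not apply: the number of selling days per month is 12, not under 11.
All of (c)'s requirements are met (aggregate throughput is 1,460 units, under the 1,610 units limit; a current Standing Clearance is held). But: (j) operates against (c): a current Class 2 Certificate is held. Exception (c) does not apply.
Exception (d)'s conditions are all satisfied: all sales are at a certified farmers' market; the seller is a natural person. But applying paragraphs (k)–(l): (k) is triggered — the bottled sauces contain meat. (l), which would lift (k), does not operate here — the coverage ratio is 68%, not below 65%. Exception (d) does not apply.

No — exception (a) applies; Bastian is not required to hold a food-handler permit.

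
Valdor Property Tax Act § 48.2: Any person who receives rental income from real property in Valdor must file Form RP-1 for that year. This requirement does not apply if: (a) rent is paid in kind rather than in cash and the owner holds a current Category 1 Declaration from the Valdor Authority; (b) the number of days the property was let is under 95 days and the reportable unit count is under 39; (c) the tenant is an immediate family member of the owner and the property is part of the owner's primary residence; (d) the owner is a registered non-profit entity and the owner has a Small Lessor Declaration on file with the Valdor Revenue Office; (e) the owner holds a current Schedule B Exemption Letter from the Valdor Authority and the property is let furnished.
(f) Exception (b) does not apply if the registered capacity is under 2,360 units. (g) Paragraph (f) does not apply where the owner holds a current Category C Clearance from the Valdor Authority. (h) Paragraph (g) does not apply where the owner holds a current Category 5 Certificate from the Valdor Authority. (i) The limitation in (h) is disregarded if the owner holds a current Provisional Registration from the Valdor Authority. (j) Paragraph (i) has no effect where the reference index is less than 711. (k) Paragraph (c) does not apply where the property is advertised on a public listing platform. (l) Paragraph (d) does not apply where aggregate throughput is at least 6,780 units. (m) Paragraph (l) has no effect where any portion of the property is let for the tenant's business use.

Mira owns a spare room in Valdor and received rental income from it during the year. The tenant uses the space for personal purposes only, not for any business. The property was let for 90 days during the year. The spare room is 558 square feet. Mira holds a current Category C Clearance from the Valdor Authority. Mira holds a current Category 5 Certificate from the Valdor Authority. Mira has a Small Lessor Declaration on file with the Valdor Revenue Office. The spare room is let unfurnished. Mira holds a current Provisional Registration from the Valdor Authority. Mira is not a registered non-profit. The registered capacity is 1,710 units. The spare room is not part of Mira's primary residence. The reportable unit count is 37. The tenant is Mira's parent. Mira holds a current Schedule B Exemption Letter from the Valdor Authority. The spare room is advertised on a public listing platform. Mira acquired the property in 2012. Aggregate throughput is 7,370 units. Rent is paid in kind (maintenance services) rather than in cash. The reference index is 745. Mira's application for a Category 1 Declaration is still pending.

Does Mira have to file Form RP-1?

No — exception (b) applies; Mira is not required to file Form RP-1.

Exception (a) requires that the owner holds a current Category 1 Declaration from the Valdor Authority; but no current Category 1 Declaration is held, so (a) is unavailable.
Exception (b): the number of days the property was let is 90 days, under the 95 days limit; the reportable unit count is 37, under the 39 limit — every condition holds. Considering the limiting provisions: (f) would limit (b) — the registered capacity is 1,710 units, under the 2,360 units limit — but (g) sets (f) aside: (g) is engaged — a current Category C Clearance is held. (h) is engaged (a current Category 5 Certificate is held), but is overridden by (i): (i) operates against (h): a current Provisional Registration is held. (j) is inapplicable (the reference index is 745, not less than 711), so (i) stands. Exception (b) stands.
Exception (c) requires that the property is part of the owner's primary residence; but the spare room is not part of the primary residence, so (c) is unavailable.
Exception (d) requires that the owner is a registered non-profit entity; but Mira is not a registered non-profit, so (d) is unavailable.
Exception (e) fails — the property is let unfurnished.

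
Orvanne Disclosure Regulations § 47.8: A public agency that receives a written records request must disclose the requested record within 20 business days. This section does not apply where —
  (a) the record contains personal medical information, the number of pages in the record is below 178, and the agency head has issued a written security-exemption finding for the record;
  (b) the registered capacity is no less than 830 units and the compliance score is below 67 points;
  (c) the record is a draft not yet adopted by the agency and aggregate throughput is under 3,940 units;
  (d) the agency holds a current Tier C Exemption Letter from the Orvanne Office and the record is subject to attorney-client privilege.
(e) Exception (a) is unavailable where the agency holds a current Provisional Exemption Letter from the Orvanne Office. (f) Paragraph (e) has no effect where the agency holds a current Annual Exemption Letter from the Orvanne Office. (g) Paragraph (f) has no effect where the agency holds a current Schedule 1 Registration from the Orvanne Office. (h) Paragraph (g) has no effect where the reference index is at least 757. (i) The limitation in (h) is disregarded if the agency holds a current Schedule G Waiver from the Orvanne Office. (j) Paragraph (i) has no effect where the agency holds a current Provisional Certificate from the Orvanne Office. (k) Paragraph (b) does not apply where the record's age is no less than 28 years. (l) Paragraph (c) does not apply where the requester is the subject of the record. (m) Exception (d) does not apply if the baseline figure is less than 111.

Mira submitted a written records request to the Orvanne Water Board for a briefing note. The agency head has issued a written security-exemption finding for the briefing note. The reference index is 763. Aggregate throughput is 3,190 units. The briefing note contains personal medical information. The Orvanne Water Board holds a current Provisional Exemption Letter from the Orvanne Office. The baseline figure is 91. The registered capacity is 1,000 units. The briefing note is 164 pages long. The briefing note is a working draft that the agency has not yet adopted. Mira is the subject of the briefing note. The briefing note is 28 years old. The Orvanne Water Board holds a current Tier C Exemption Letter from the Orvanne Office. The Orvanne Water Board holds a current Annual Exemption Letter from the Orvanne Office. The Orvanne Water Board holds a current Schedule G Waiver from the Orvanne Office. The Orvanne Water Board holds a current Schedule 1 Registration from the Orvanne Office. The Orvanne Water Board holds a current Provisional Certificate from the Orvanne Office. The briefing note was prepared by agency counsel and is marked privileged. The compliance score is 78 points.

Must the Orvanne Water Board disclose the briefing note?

Exception (a): the briefing note contains personal medical information; the number of pages in the record is 164, below the 178 limit; a written security-exemption finding has been issued — every condition holds. Considering the limiting provisions: (e) would limit (a) — a current Provisional Exemption Letter is held — but (f) sets (e) aside: (f) applies — a current Annual Exemption Letter is held. (g) is engaged (a current Schedule 1 Registration is held), but is displaced by (h): (h) operates against (g): the reference index is 763, meeting the 757 threshold. (i) is triggered (a current Schedule G Waiver is held), but is itself disapplied by (j): (j) is triggered — a current Provisional Certificate is held. Exception (a) stands.
Exception (b) fails — the compliance score is 78 points, not below 67 points.
Exception (c) is satisfied on its face — the briefing note is an unadopted draft; aggregate throughput is 3,190 units, under the 3,940 units limit. But: (l) operates against (c): Mira is the subject of the briefing note. So (c) is unavailable.
All of (d)'s requirements are met (a current Tier C Exemption Letter is held; the briefing note is privileged). But applying paragraph (m): (m) operates against (d): the baseline figure is 91, less than the 111 limit. So (d) is unavailable.

No — exception (a) applies; the Orvanne Water Board is not required to disclose the briefing note.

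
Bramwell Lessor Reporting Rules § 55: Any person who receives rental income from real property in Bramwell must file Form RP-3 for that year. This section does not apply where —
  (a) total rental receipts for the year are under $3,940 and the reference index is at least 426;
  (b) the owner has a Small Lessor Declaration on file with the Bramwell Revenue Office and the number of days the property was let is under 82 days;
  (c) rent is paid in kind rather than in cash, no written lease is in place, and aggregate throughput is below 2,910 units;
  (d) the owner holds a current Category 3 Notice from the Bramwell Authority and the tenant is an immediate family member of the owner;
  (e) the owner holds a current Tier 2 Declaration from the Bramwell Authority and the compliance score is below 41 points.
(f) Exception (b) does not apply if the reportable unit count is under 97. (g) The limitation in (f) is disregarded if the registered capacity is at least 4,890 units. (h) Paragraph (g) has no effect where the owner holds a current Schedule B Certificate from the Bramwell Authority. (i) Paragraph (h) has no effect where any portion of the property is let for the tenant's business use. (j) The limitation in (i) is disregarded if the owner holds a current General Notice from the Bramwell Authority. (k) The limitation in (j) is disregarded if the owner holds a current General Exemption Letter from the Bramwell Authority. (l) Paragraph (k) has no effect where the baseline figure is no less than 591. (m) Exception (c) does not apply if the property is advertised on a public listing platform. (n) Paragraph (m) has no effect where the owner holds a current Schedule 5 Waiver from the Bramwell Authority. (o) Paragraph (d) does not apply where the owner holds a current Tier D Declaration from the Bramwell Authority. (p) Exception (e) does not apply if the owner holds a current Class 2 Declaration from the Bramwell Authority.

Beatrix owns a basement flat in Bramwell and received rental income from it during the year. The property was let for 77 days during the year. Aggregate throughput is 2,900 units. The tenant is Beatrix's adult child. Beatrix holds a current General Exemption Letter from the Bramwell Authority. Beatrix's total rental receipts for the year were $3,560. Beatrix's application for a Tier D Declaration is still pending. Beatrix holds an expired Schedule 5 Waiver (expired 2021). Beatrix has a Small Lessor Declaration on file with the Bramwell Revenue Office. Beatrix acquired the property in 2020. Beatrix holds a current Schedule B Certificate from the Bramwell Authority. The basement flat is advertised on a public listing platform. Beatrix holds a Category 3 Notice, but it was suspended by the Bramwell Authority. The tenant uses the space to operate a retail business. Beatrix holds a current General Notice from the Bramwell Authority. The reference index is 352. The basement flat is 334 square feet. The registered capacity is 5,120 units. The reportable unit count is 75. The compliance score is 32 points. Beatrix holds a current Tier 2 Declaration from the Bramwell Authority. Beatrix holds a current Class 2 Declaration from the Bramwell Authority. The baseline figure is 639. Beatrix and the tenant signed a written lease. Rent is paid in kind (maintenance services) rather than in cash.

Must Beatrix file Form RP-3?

Exception (a) fails — the reference index is 352, short of 426.
Exception (b) is satisfied on its face — a Small Lessor Declaration is on file; the number of days the property was let is 77 days, under the 82 days limit. However, paragraphs (f)–(l) must be considered: (f) applies — the reportable unit count is 75, under the 97 limit. (g) is engaged (the registered capacity is 5,120 units, meeting the 4,890 units threshold), but yields to (h): (h) operates against (g): a current Schedule B Certificate is held. (i) would limit (h) — the space is let for business use — but (j) sets (i) aside: (j) operates against (i): a current General Notice is held. (k) would limit (j) — a current General Exemption Letter is held — but (l) sets (k) aside: (l) operates against (k): the baseline figure is 639, meeting the 591 threshold. Exception (b) does not apply.
Exception (c) does not apply: a written lease is in place.
Exception (d) does not apply: there is no Category 3 Notice in force.
Exception (e): a current Tier 2 Declaration is held; the compliance score is 32 points, below the 41 points limit — every condition holds. But: (p) operates against (e): a current Class 2 Declaration is held. (e) is therefore removed.
No exception displaces § 55.

Yes — Beatrix must file Form RP-3.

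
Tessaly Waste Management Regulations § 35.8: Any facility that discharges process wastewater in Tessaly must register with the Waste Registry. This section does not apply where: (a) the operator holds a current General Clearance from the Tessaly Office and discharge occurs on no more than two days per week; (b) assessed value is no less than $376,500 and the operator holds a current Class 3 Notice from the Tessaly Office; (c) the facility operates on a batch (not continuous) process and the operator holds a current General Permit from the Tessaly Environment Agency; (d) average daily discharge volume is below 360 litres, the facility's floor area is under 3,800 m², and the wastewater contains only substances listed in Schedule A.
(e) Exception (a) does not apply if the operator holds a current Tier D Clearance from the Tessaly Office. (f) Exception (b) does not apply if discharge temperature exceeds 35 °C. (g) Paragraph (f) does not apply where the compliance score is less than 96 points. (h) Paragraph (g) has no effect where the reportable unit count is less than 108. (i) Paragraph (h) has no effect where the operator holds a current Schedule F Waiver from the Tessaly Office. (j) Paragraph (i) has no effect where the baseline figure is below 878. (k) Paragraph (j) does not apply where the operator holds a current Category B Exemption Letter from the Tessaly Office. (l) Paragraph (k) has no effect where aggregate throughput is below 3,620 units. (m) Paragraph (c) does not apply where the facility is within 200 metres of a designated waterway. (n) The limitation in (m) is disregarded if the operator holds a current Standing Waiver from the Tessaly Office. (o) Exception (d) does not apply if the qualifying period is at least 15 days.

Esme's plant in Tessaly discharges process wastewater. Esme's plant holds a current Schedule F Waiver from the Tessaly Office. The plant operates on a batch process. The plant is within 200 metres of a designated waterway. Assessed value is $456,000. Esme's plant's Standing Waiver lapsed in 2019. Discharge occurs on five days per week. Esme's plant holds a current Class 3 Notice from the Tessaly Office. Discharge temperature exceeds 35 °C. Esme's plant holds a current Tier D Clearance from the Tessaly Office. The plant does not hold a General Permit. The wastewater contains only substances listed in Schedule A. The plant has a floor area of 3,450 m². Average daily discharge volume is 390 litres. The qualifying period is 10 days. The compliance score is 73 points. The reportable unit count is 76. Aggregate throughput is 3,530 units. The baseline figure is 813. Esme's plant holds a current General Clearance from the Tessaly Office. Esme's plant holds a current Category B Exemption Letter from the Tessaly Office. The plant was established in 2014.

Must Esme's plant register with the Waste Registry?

Exception (a) does not apply: discharge occurs on five days per week.
Exception (b) is satisfied on its face — assessed value is $456,000, meeting the $376,500 threshold; a current Class 3 Notice is held. Turning to paragraphs (f)–(l): (f) operates against (b): discharge temperature exceeds 35 °C. (g) operates (the compliance score is 73 points, less than the 96 points limit), but is displaced by (h): (h) operates against (g): the reportable unit count is 76, less than the 108 limit. (i) applies (a current Schedule F Waiver is held), but is displaced by (j): (j) operates against (i): the baseline figure is 813, below the 878 limit. (k) is triggered (a current Category B Exemption Letter is held), but is displaced by (l): (l) operates against (k): aggregate throughput is 3,530 units, below the 3,620 units limit. Exception (b) does not apply.
Exception (c) requires that the operator holds a current General Permit from the Tessaly Environment Agency; but no General Permit is held, so (c) is unavailable.
Exception (d) requires that average daily discharge volume is below 360 litres; but average daily discharge volume is 390 litres, not below 360 litres, so (d) is unavailable.
No exception displaces § 35.8.

Yes — Esme's plant must register with the Waste Registry.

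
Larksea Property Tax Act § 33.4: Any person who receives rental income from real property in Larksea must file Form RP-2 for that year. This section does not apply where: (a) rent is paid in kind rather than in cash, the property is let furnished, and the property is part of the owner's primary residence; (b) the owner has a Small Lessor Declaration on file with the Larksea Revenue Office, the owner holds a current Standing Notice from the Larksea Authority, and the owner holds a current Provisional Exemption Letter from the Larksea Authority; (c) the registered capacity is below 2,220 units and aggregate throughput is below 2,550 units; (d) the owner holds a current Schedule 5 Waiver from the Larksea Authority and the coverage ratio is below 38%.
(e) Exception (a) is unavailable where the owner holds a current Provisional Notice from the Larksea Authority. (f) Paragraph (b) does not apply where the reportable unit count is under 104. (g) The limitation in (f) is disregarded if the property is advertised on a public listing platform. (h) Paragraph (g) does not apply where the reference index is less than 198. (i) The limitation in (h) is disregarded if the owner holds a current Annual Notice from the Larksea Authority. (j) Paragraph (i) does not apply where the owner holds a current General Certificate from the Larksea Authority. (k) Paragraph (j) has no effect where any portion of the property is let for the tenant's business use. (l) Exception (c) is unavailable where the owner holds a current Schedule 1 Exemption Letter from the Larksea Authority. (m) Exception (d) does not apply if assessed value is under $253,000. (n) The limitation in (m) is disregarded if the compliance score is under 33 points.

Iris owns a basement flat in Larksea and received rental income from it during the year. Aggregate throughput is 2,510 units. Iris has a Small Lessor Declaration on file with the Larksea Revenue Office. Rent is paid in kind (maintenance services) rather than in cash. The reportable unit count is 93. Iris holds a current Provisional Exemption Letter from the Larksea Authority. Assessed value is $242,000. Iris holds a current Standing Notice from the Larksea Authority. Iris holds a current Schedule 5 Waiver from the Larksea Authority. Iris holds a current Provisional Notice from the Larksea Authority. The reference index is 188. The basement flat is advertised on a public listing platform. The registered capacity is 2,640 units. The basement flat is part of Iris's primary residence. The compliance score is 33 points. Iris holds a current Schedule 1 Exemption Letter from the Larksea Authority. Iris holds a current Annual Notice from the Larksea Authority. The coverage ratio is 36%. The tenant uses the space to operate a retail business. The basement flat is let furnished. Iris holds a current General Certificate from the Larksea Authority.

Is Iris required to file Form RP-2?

All of (a)'s requirements are met (rent is paid in kind; the property is let furnished; the basement flat is part of the primary residence). But applying paragraph (e): (e) operates against (a): a current Provisional Notice is held. (a) is therefore removed.
Exception (b): a Small Lessor Declaration is on file; a current Standing Notice is held; a current Provisional Exemption Letter is held — every condition holds. Under paragraphs (f)–(k): (f) would limit (b) — the reportable unit count is 93, under the 104 limit — but (g) sets (f) aside: (g) is triggered — the property is publicly advertised. (h) would limit (g) — the reference index is 188, less than the 198 limit — but (i) sets (h) aside: (i) operates against (h): a current Annual Notice is held. (j) applies (a current General Certificate is held), but is displaced by (k): (k) applies — the space is let for business use. (b) remains available.
Exception (c) does not apply: the registered capacity is 2,640 units, not below 2,220 units.
Exception (d): a current Schedule 5 Waiver is held; the coverage ratio is 36%, below the 38% limit — every condition holds. However, paragraphs (m)–(n) must be considered: (m) operates against (d): assessed value is $242,000, under the $253,000 limit. (n) is not engaged (the compliance score is 33 points, not under 33 points), so (m) stands. (d) is therefore removed.

No — exception (b) applies; Iris is not required to file Form RP-2.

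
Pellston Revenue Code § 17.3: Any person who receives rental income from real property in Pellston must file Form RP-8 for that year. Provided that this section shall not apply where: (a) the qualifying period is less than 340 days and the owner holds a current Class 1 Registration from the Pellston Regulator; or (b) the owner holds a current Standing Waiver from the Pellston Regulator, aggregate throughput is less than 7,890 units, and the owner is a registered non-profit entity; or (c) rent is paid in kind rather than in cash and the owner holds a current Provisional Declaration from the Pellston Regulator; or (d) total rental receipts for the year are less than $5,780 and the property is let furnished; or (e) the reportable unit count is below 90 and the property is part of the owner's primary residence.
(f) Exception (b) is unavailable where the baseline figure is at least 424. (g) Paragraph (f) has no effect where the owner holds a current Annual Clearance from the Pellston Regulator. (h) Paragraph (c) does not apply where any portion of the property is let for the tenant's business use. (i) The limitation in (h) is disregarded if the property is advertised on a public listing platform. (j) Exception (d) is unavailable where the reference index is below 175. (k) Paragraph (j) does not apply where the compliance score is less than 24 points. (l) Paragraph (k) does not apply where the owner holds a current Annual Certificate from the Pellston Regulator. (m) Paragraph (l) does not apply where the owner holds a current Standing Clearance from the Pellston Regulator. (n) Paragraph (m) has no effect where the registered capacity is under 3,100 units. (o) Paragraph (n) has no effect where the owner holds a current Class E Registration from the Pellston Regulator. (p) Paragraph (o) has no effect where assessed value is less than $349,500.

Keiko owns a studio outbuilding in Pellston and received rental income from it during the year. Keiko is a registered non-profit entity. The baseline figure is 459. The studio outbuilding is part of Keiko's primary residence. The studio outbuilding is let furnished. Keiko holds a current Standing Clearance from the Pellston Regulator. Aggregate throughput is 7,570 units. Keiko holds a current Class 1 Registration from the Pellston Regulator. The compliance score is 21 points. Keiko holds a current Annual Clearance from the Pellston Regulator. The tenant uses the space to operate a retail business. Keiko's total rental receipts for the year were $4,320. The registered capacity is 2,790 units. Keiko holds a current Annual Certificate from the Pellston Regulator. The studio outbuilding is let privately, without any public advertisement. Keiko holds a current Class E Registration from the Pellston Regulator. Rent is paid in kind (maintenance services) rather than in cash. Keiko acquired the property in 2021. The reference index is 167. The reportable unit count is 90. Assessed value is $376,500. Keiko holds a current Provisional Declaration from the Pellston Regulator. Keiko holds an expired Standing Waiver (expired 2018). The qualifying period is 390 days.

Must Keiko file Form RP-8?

No — exception (d) applies; Keiko is not required to file Form RP-8.

Exception (a) fails — the qualifying period is 390 days, not less than 340 days.
Exception (b) does not apply: the Standing Waiver is not current.
Exception (c) is satisfied on its face — rent is paid in kind; a current Provisional Declaration is held. But: (h) is engaged — the space is let for business use. (i) does not operate here (the property is let privately without advertisement), so (h) stands. So (c) is unavailable.
Exception (d)'s conditions are all satisfied: total rental receipts for the year are $4,320, less than the $5,780 limit; the property is let furnished. Applying paragraphs (j)–(p): (j) applies (the reference index is 167, below the 175 limit), but is set aside by (k): (k) operates against (j): the compliance score is 21 points, less than the 24 points limit. (l) would limit (k) — a current Annual Certificate is held — but (m) sets (l) aside: (m) operates against (l): a current Standing Clearance is held. (n) operates (the registered capacity is 2,790 units, under the 3,100 units limit), but is overridden by (o): (o) operates against (n): a current Class E Registration is held. (p) is not triggered (assessed value is $376,500, not less than $349,500), so (o) stands. So (d) applies.
Exception (e) requires that the reportable unit count is below 90; but the reportable unit count is 90, not below 90, so (e) is unavailable.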